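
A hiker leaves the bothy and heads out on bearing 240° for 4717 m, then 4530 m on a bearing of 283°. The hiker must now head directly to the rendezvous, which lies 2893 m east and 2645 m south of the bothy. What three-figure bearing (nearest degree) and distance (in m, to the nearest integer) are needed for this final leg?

Leg 1 (240°, 4717 m): east 4717 sin 240° = -4085.04, north 4717 cos 240° = -2358.50
Leg 2 (283°, 4530 m): east 4530 sin 283° = -4413.90, north 4530 cos 283° = 1019.03
Current position: (-8498.94, -1339.47). Target: (2893, -2645). Remaining: Δeast = 11391.94, Δnorth = -1305.53.
Bearing = atan2(11391.94, -1305.53) mod 360° = 96.54°; distance = √((11391.94)² + (-1305.53)²) = 11466.502 m.

097°, 11467 m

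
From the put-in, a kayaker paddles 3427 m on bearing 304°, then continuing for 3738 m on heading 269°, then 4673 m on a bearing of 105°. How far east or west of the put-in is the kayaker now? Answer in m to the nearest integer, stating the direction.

Leg 1 (304°, 3427 m): east 3427 sin 304° = -2841.11, north 3427 cos 304° = 1916.35
Leg 2 (269°, 3738 m): east 3738 sin 269° = -3737.43, north 3738 cos 269° = -65.24
Leg 3 (105°, 4673 m): east 4673 sin 105° = 4513.77, north 4673 cos 105° = -1209.46
Net east component: -2064.77 m.

2065 m west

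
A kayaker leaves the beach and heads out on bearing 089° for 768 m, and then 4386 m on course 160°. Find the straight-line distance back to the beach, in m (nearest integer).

Leg 1 (089°, 768 m): east 768 sin 89° = 767.88, north 768 cos 89° = 13.40
Leg 2 (160°, 4386 m): east 4386 sin 160° = 1500.10, north 4386 cos 160° = -4121.49
Net: 2267.98 east, -4108.09 north. Distance = √((2267.98)² + (-4108.09)²) = 4692.562 m.

4693 m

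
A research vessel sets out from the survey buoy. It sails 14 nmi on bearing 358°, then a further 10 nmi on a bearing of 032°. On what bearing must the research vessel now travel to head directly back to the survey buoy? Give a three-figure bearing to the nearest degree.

Leg 1 (358°, 14 nmi): east 14 sin 358° = -0.49, north 14 cos 358° = 13.99
Leg 2 (032°, 10 nmi): east 10 sin 32° = 5.30, north 10 cos 32° = 8.48
Net displacement: 4.81 east, 22.47 north. Direction back to start is (-4.81, -22.47): bearing = atan2(-4.81, -22.47) mod 360° = 192.08° ≈ 192°.

192°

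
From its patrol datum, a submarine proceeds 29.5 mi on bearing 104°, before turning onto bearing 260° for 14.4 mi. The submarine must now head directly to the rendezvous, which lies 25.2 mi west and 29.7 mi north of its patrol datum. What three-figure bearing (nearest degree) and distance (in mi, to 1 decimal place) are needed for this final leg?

Leg 1 (104°, 29.5 mi): east 29.5 sin 104° = 28.62, north 29.5 cos 104° = -7.14
Leg 2 (260°, 14.4 mi): east 14.4 sin 260° = -14.18, north 14.4 cos 260° = -2.50
Current position: (14.44, -9.64). Target: (-25.2, 29.7). Remaining: Δeast = -39.64, Δnorth = 39.34.
Bearing = atan2(-39.64, 39.34) mod 360° = 314.78°; distance = √((-39.64)² + (39.34)²) = 55.848 mi.

315°, 55.8 mi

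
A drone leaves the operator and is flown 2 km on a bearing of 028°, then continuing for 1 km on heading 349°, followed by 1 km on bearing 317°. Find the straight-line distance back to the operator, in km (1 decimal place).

Leg 1 (028°, 2 km): east 2 sin 28° = 0.94, north 2 cos 28° = 1.77
Leg 2 (349°, 1 km): east 1 sin 349° = -0.19, north 1 cos 349° = 0.98
Leg 3 (317°, 1 km): east 1 sin 317° = -0.68, north 1 cos 317° = 0.73
Net: 0.07 east, 3.48 north. Distance = √((0.07)² + (3.48)²) = 3.480 km.

3.5 km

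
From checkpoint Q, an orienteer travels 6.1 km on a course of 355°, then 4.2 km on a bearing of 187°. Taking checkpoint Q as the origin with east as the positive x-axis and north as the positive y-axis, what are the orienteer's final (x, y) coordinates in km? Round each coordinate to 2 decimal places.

(-1.04, 1.91)

Leg 1 (355°, 6.1 km): east 6.1 sin 355° = -0.53, north 6.1 cos 355° = 6.08
Leg 2 (187°, 4.2 km): east 4.2 sin 187° = -0.51, north 4.2 cos 187° = -4.17
Summing: -1.04 km east, 1.91 km north → (-1.04, 1.91).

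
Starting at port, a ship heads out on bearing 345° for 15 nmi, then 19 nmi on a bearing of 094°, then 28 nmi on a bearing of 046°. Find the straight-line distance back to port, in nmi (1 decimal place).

48.0 nmi

Leg 1 (345°, 15 nmi): east 15 sin 345° = -3.88, north 15 cos 345° = 14.49
Leg 2 (094°, 19 nmi): east 19 sin 94° = 18.95, north 19 cos 94° = -1.33
Leg 3 (046°, 28 nmi): east 28 sin 46° = 20.14, north 28 cos 46° = 19.45
Net: 35.21 east, 32.61 north. Distance = √((35.21)² + (32.61)²) = 47.996 nmi.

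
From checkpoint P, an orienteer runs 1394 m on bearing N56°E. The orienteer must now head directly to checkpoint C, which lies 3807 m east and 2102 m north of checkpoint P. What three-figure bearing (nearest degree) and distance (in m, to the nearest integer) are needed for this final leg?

Leg 1 (N56°E, 1394 m): east 1394 sin 56° = 1155.68, north 1394 cos 56° = 779.51
Current position: (1155.68, 779.51). Target: (3807, 2102). Remaining: Δeast = 2651.32, Δnorth = 1322.49.
Bearing = atan2(2651.32, 1322.49) mod 360° = 63.49°; distance = √((2651.32)² + (1322.49)²) = 2962.849 m.

063°, 2963 m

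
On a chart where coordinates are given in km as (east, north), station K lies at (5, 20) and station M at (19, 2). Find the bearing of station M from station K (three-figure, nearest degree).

142°

Δeast = 19 − 5 = 14.00; Δnorth = 2 − 20 = -18.00.
Bearing = atan2(Δeast, Δnorth) mod 360° = 142.13° ≈ 142°.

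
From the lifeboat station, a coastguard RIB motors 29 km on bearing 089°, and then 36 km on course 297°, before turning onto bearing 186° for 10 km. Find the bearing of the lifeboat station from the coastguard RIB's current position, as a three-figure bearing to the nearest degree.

Leg 1 (089°, 29 km): east 29 sin 89° = 29.00, north 29 cos 89° = 0.51
Leg 2 (297°, 36 km): east 36 sin 297° = -32.08, north 36 cos 297° = 16.34
Leg 3 (186°, 10 km): east 10 sin 186° = -1.05, north 10 cos 186° = -9.95
Net displacement: -4.13 east, 6.90 north. Direction back to start is (4.13, -6.90): bearing = atan2(4.13, -6.90) mod 360° = 149.14° ≈ 149°.

149°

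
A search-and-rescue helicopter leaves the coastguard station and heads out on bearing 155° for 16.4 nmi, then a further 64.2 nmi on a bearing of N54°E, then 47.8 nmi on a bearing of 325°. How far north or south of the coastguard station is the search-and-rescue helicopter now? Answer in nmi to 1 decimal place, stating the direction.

62.0 nmi north

Leg 1 (155°, 16.4 nmi): east 16.4 sin 155° = 6.93, north 16.4 cos 155° = -14.86
Leg 2 (N54°E, 64.2 nmi): east 64.2 sin 54° = 51.94, north 64.2 cos 54° = 37.74
Leg 3 (325°, 47.8 nmi): east 47.8 sin 325° = -27.42, north 47.8 cos 325° = 39.16
Net north component: 62.03 nmi.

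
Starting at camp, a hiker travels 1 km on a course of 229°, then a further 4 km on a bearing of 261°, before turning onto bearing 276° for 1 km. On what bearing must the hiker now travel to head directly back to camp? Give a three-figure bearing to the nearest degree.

Leg 1 (229°, 1 km): east 1 sin 229° = -0.75, north 1 cos 229° = -0.66
Leg 2 (261°, 4 km): east 4 sin 261° = -3.95, north 4 cos 261° = -0.63
Leg 3 (276°, 1 km): east 1 sin 276° = -0.99, north 1 cos 276° = 0.10
Net displacement: -5.70 east, -1.18 north. Direction back to start is (5.70, 1.18): bearing = atan2(5.70, 1.18) mod 360° = 78.33° ≈ 078°.

078°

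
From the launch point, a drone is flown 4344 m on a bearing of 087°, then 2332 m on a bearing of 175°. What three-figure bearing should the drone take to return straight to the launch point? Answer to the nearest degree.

Leg 1 (087°, 4344 m): east 4344 sin 87° = 4338.05, north 4344 cos 87° = 227.35
Leg 2 (175°, 2332 m): east 2332 sin 175° = 203.25, north 2332 cos 175° = -2323.13
Net displacement: 4541.29 east, -2095.78 north. Direction back to start is (-4541.29, 2095.78): bearing = atan2(-4541.29, 2095.78) mod 360° = 294.77° ≈ 295°.

295°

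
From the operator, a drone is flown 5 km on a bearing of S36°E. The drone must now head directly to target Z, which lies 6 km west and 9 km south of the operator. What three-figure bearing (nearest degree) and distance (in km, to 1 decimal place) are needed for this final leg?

241°, 10.2 km

Leg 1 (S36°E, 5 km): east 5 sin 144° = 2.94, north 5 cos 144° = -4.05
Current position: (2.94, -4.05). Target: (-6, -9). Remaining: Δeast = -8.94, Δnorth = -4.95.
Bearing = atan2(-8.94, -4.95) mod 360° = 241.00°; distance = √((-8.94)² + (-4.95)²) = 10.220 km.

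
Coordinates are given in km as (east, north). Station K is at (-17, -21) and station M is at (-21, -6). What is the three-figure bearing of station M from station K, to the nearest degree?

Δeast = -21 − -17 = -4.00; Δnorth = -6 − -21 = 15.00.
Bearing = atan2(Δeast, Δnorth) mod 360° = 345.07° ≈ 345°.

345°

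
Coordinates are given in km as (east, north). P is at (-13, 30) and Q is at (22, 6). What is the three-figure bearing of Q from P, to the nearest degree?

Δeast = 22 − -13 = 35.00; Δnorth = 6 − 30 = -24.00.
Bearing = atan2(Δeast, Δnorth) mod 360° = 124.44° ≈ 124°.

124°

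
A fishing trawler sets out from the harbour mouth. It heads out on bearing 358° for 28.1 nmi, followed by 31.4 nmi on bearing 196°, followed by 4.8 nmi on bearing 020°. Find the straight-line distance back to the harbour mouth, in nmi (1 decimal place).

8.3 nmi

Leg 1 (358°, 28.1 nmi): east 28.1 sin 358° = -0.98, north 28.1 cos 358° = 28.08
Leg 2 (196°, 31.4 nmi): east 31.4 sin 196° = -8.66, north 31.4 cos 196° = -30.18
Leg 3 (020°, 4.8 nmi): east 4.8 sin 20° = 1.64, north 4.8 cos 20° = 4.51
Net: -7.99 east, 2.41 north. Distance = √((-7.99)² + (2.41)²) = 8.349 nmi.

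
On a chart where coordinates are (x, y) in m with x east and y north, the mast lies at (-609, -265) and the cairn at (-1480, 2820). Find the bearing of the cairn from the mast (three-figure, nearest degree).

344°

Δeast = -1480 − -609 = -871.00; Δnorth = 2820 − -265 = 3085.00.
Bearing = atan2(Δeast, Δnorth) mod 360° = 344.23° ≈ 344°.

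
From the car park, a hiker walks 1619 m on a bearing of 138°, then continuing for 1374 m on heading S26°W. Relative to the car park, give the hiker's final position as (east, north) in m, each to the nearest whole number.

Leg 1 (138°, 1619 m): east 1619 sin 138° = 1083.32, north 1619 cos 138° = -1203.15
Leg 2 (S26°W, 1374 m): east 1374 sin 206° = -602.32, north 1374 cos 206° = -1234.94
Summing: 481.00 m east, -2438.09 m north → (481, -2438).

(481, -2438)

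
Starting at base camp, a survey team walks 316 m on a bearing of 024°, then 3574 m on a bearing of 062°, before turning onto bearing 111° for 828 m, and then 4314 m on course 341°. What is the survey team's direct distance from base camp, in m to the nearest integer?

Leg 1 (024°, 316 m): east 316 sin 24° = 128.53, north 316 cos 24° = 288.68
Leg 2 (062°, 3574 m): east 3574 sin 62° = 3155.65, north 3574 cos 62° = 1677.89
Leg 3 (111°, 828 m): east 828 sin 111° = 773.00, north 828 cos 111° = -296.73
Leg 4 (341°, 4314 m): east 4314 sin 341° = -1404.50, north 4314 cos 341° = 4078.97
Net: 2652.69 east, 5748.81 north. Distance = √((2652.69)² + (5748.81)²) = 6331.316 m.

6331 m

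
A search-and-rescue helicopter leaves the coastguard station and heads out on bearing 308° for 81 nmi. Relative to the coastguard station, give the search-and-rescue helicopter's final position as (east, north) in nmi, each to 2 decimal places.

Leg 1 (308°, 81 nmi): east 81 sin 308° = -63.83, north 81 cos 308° = 49.87
Summing: -63.83 nmi east, 49.87 nmi north → (-63.83, 49.87).

(-63.83, 49.87)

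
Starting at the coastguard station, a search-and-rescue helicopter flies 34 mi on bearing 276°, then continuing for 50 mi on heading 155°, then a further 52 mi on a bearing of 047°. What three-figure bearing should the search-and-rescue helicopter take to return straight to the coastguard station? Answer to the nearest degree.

284°

Leg 1 (276°, 34 mi): east 34 sin 276° = -33.81, north 34 cos 276° = 3.55
Leg 2 (155°, 50 mi): east 50 sin 155° = 21.13, north 50 cos 155° = -45.32
Leg 3 (047°, 52 mi): east 52 sin 47° = 38.03, north 52 cos 47° = 35.46
Net displacement: 25.35 east, -6.30 north. Direction back to start is (-25.35, 6.30): bearing = atan2(-25.35, 6.30) mod 360° = 283.95° ≈ 284°.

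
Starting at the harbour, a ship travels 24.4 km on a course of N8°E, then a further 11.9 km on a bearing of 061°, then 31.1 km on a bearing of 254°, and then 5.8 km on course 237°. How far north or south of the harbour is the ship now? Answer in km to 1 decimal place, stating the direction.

18.2 km north

Leg 1 (N8°E, 24.4 km): east 24.4 sin 8° = 3.40, north 24.4 cos 8° = 24.16
Leg 2 (061°, 11.9 km): east 11.9 sin 61° = 10.41, north 11.9 cos 61° = 5.77
Leg 3 (254°, 31.1 km): east 31.1 sin 254° = -29.90, north 31.1 cos 254° = -8.57
Leg 4 (237°, 5.8 km): east 5.8 sin 237° = -4.86, north 5.8 cos 237° = -3.16
Net north component: 18.20 km.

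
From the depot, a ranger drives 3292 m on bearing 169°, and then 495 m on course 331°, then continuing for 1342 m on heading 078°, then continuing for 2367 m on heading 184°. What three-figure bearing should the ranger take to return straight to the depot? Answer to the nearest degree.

Leg 1 (169°, 3292 m): east 3292 sin 169° = 628.14, north 3292 cos 169° = -3231.52
Leg 2 (331°, 495 m): east 495 sin 331° = -239.98, north 495 cos 331° = 432.94
Leg 3 (078°, 1342 m): east 1342 sin 78° = 1312.67, north 1342 cos 78° = 279.02
Leg 4 (184°, 2367 m): east 2367 sin 184° = -165.11, north 2367 cos 184° = -2361.23
Net displacement: 1535.72 east, -4880.80 north. Direction back to start is (-1535.72, 4880.80): bearing = atan2(-1535.72, 4880.80) mod 360° = 342.53° ≈ 343°.

343°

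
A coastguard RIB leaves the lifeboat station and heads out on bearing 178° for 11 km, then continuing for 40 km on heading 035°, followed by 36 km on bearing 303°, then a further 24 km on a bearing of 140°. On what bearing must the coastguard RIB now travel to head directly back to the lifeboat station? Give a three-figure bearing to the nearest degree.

Leg 1 (178°, 11 km): east 11 sin 178° = 0.38, north 11 cos 178° = -10.99
Leg 2 (035°, 40 km): east 40 sin 35° = 22.94, north 40 cos 35° = 32.77
Leg 3 (303°, 36 km): east 36 sin 303° = -30.19, north 36 cos 303° = 19.61
Leg 4 (140°, 24 km): east 24 sin 140° = 15.43, north 24 cos 140° = -18.39
Net displacement: 8.56 east, 22.99 north. Direction back to start is (-8.56, -22.99): bearing = atan2(-8.56, -22.99) mod 360° = 200.42° ≈ 200°.

200°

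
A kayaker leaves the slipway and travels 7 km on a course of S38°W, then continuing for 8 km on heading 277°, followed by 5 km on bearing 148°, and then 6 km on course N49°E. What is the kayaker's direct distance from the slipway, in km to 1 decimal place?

Leg 1 (S38°W, 7 km): east 7 sin 218° = -4.31, north 7 cos 218° = -5.52
Leg 2 (277°, 8 km): east 8 sin 277° = -7.94, north 8 cos 277° = 0.97
Leg 3 (148°, 5 km): east 5 sin 148° = 2.65, north 5 cos 148° = -4.24
Leg 4 (N49°E, 6 km): east 6 sin 49° = 4.53, north 6 cos 49° = 3.94
Net: -5.07 east, -4.85 north. Distance = √((-5.07)² + (-4.85)²) = 7.014 km.

7.0 km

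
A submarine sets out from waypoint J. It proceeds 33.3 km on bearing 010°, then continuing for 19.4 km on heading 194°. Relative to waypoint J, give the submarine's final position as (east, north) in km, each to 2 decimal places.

Leg 1 (010°, 33.3 km): east 33.3 sin 10° = 5.78, north 33.3 cos 10° = 32.79
Leg 2 (194°, 19.4 km): east 19.4 sin 194° = -4.69, north 19.4 cos 194° = -18.82
Summing: 1.09 km east, 13.97 km north → (1.09, 13.97).

(1.09, 13.97)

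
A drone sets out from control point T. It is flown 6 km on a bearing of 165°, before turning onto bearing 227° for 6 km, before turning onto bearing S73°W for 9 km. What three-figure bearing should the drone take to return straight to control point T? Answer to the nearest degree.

Leg 1 (165°, 6 km): east 6 sin 165° = 1.55, north 6 cos 165° = -5.80
Leg 2 (227°, 6 km): east 6 sin 227° = -4.39, north 6 cos 227° = -4.09
Leg 3 (S73°W, 9 km): east 9 sin 253° = -8.61, north 9 cos 253° = -2.63
Net displacement: -11.44 east, -12.52 north. Direction back to start is (11.44, 12.52): bearing = atan2(11.44, 12.52) mod 360° = 42.43° ≈ 042°.

042°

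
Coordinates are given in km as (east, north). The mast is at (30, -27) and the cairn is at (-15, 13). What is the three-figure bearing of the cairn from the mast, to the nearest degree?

Δeast = -15 − 30 = -45.00; Δnorth = 13 − -27 = 40.00.
Bearing = atan2(Δeast, Δnorth) mod 360° = 311.63° ≈ 312°.

312°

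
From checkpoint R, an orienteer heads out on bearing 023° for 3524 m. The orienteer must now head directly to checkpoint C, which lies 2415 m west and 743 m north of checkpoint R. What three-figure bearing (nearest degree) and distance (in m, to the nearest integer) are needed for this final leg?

Leg 1 (023°, 3524 m): east 3524 sin 23° = 1376.94, north 3524 cos 23° = 3243.86
Current position: (1376.94, 3243.86). Target: (-2415, 743). Remaining: Δeast = -3791.94, Δnorth = -2500.86.
Bearing = atan2(-3791.94, -2500.86) mod 360° = 236.59°; distance = √((-3791.94)² + (-2500.86)²) = 4542.365 m.

237°, 4542 m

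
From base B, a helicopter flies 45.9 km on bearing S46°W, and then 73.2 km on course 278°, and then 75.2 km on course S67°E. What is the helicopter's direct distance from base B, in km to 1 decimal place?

Leg 1 (S46°W, 45.9 km): east 45.9 sin 226° = -33.02, north 45.9 cos 226° = -31.88
Leg 2 (278°, 73.2 km): east 73.2 sin 278° = -72.49, north 73.2 cos 278° = 10.19
Leg 3 (S67°E, 75.2 km): east 75.2 sin 113° = 69.22, north 75.2 cos 113° = -29.38
Net: -36.28 east, -51.08 north. Distance = √((-36.28)² + (-51.08)²) = 62.655 km.

62.7 km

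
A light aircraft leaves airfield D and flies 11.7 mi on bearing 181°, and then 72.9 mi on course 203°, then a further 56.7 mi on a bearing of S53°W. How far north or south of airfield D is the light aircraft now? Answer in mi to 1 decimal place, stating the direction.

112.9 mi south

Leg 1 (181°, 11.7 mi): east 11.7 sin 181° = -0.20, north 11.7 cos 181° = -11.70
Leg 2 (203°, 72.9 mi): east 72.9 sin 203° = -28.48, north 72.9 cos 203° = -67.10
Leg 3 (S53°W, 56.7 mi): east 56.7 sin 233° = -45.28, north 56.7 cos 233° = -34.12
Net north component: -112.93 mi.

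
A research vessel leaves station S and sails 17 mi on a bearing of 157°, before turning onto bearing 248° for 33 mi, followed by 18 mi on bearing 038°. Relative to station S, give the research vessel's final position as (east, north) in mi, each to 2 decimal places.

(-12.87, -13.83)

Leg 1 (157°, 17 mi): east 17 sin 157° = 6.64, north 17 cos 157° = -15.65
Leg 2 (248°, 33 mi): east 33 sin 248° = -30.60, north 33 cos 248° = -12.36
Leg 3 (038°, 18 mi): east 18 sin 38° = 11.08, north 18 cos 38° = 14.18
Summing: -12.87 mi east, -13.83 mi north → (-12.87, -13.83).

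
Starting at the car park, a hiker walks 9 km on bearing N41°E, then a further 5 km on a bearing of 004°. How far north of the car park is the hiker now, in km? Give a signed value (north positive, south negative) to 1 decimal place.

Leg 1 (N41°E, 9 km): east 9 sin 41° = 5.90, north 9 cos 41° = 6.79
Leg 2 (004°, 5 km): east 5 sin 4° = 0.35, north 5 cos 4° = 4.99
Net north component: 11.78 km.

11.8 km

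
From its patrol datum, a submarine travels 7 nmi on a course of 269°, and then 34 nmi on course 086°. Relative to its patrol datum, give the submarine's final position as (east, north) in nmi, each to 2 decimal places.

(26.92, 2.25)

Leg 1 (269°, 7 nmi): east 7 sin 269° = -7.00, north 7 cos 269° = -0.12
Leg 2 (086°, 34 nmi): east 34 sin 86° = 33.92, north 34 cos 86° = 2.37
Summing: 26.92 nmi east, 2.25 nmi north → (26.92, 2.25).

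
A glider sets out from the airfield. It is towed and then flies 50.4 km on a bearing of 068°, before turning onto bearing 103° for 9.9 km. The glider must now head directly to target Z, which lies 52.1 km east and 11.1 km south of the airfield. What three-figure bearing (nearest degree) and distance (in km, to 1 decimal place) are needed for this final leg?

Leg 1 (068°, 50.4 km): east 50.4 sin 68° = 46.73, north 50.4 cos 68° = 18.88
Leg 2 (103°, 9.9 km): east 9.9 sin 103° = 9.65, north 9.9 cos 103° = -2.23
Current position: (56.38, 16.65). Target: (52.1, -11.1). Remaining: Δeast = -4.28, Δnorth = -27.75.
Bearing = atan2(-4.28, -27.75) mod 360° = 188.76°; distance = √((-4.28)² + (-27.75)²) = 28.081 km.

189°, 28.1 km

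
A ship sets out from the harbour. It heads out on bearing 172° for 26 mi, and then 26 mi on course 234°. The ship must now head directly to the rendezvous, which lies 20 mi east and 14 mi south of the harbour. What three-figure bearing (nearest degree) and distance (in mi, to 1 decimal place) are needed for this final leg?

054°, 46.2 mi

Leg 1 (172°, 26 mi): east 26 sin 172° = 3.62, north 26 cos 172° = -25.75
Leg 2 (234°, 26 mi): east 26 sin 234° = -21.03, north 26 cos 234° = -15.28
Current position: (-17.42, -41.03). Target: (20, -14). Remaining: Δeast = 37.42, Δnorth = 27.03.
Bearing = atan2(37.42, 27.03) mod 360° = 54.16°; distance = √((37.42)² + (27.03)²) = 46.158 mi.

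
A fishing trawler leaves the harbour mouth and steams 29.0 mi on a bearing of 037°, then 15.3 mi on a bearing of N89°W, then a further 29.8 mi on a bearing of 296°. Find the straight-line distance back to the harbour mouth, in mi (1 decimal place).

44.0 mi

Leg 1 (037°, 29.0 mi): east 29.0 sin 37° = 17.45, north 29.0 cos 37° = 23.16
Leg 2 (N89°W, 15.3 mi): east 15.3 sin 271° = -15.30, north 15.3 cos 271° = 0.27
Leg 3 (296°, 29.8 mi): east 29.8 sin 296° = -26.78, north 29.8 cos 296° = 13.06
Net: -24.63 east, 36.49 north. Distance = √((-24.63)² + (36.49)²) = 44.025 mi.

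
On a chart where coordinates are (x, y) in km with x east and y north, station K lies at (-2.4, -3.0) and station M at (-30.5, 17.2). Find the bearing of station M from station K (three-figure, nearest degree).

306°

Δeast = -30.5 − -2.4 = -28.10; Δnorth = 17.2 − -3.0 = 20.20.
Bearing = atan2(Δeast, Δnorth) mod 360° = 305.71° ≈ 306°.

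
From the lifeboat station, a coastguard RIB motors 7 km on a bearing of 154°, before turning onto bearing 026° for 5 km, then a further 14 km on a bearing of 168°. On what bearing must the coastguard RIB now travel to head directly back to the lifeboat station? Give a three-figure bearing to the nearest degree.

332°

Leg 1 (154°, 7 km): east 7 sin 154° = 3.07, north 7 cos 154° = -6.29
Leg 2 (026°, 5 km): east 5 sin 26° = 2.19, north 5 cos 26° = 4.49
Leg 3 (168°, 14 km): east 14 sin 168° = 2.91, north 14 cos 168° = -13.69
Net displacement: 8.17 east, -15.49 north. Direction back to start is (-8.17, 15.49): bearing = atan2(-8.17, 15.49) mod 360° = 332.19° ≈ 332°.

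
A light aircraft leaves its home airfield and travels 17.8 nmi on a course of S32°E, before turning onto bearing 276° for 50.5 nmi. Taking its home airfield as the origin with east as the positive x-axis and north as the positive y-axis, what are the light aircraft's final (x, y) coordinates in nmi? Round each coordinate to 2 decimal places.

(-40.79, -9.82)

Leg 1 (S32°E, 17.8 nmi): east 17.8 sin 148° = 9.43, north 17.8 cos 148° = -15.10
Leg 2 (276°, 50.5 nmi): east 50.5 sin 276° = -50.22, north 50.5 cos 276° = 5.28
Summing: -40.79 nmi east, -9.82 nmi north → (-40.79, -9.82).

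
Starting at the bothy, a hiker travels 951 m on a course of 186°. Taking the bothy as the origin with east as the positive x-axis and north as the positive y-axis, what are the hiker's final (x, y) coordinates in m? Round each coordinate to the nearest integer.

(-99, -946)

Leg 1 (186°, 951 m): east 951 sin 186° = -99.41, north 951 cos 186° = -945.79
Summing: -99.41 m east, -945.79 m north → (-99, -946).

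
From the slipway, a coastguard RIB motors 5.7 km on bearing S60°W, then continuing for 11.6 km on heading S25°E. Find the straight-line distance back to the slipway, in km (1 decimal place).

13.4 km

Leg 1 (S60°W, 5.7 km): east 5.7 sin 240° = -4.94, north 5.7 cos 240° = -2.85
Leg 2 (S25°E, 11.6 km): east 11.6 sin 155° = 4.90, north 11.6 cos 155° = -10.51
Net: -0.03 east, -13.36 north. Distance = √((-0.03)² + (-13.36)²) = 13.363 km.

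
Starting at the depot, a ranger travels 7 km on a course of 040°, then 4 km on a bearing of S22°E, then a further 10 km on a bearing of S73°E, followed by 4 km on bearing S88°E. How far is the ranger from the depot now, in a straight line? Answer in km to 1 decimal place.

Leg 1 (040°, 7 km): east 7 sin 40° = 4.50, north 7 cos 40° = 5.36
Leg 2 (S22°E, 4 km): east 4 sin 158° = 1.50, north 4 cos 158° = -3.71
Leg 3 (S73°E, 10 km): east 10 sin 107° = 9.56, north 10 cos 107° = -2.92
Leg 4 (S88°E, 4 km): east 4 sin 92° = 4.00, north 4 cos 92° = -0.14
Net: 19.56 east, -1.41 north. Distance = √((19.56)² + (-1.41)²) = 19.609 km.

19.6 km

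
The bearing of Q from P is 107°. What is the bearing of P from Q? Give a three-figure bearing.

287°

Back-bearing = 107° + 180° = 287°.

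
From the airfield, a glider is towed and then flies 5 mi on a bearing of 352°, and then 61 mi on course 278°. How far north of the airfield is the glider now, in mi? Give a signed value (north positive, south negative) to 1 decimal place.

13.4 mi

Leg 1 (352°, 5 mi): east 5 sin 352° = -0.70, north 5 cos 352° = 4.95
Leg 2 (278°, 61 mi): east 61 sin 278° = -60.41, north 61 cos 278° = 8.49
Net north component: 13.44 mi.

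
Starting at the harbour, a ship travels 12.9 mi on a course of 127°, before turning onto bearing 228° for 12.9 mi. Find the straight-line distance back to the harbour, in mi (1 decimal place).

16.4 mi

Leg 1 (127°, 12.9 mi): east 12.9 sin 127° = 10.30, north 12.9 cos 127° = -7.76
Leg 2 (228°, 12.9 mi): east 12.9 sin 228° = -9.59, north 12.9 cos 228° = -8.63
Net: 0.72 east, -16.40 north. Distance = √((0.72)² + (-16.40)²) = 16.411 mi.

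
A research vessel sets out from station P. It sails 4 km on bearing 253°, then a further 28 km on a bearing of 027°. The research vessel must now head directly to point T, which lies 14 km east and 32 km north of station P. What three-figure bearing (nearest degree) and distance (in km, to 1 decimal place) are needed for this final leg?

Leg 1 (253°, 4 km): east 4 sin 253° = -3.83, north 4 cos 253° = -1.17
Leg 2 (027°, 28 km): east 28 sin 27° = 12.71, north 28 cos 27° = 24.95
Current position: (8.89, 23.78). Target: (14, 32). Remaining: Δeast = 5.11, Δnorth = 8.22.
Bearing = atan2(5.11, 8.22) mod 360° = 31.88°; distance = √((5.11)² + (8.22)²) = 9.682 km.

032°, 9.7 km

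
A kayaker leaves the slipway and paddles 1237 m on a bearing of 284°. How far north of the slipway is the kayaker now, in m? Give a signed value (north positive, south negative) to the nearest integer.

Leg 1 (284°, 1237 m): east 1237 sin 284° = -1200.26, north 1237 cos 284° = 299.26
Net north component: 299.26 m.

299 m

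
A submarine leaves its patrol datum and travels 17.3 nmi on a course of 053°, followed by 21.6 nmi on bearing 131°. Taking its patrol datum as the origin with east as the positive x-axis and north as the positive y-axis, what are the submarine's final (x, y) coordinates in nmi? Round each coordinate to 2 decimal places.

(30.12, -3.76)

Leg 1 (053°, 17.3 nmi): east 17.3 sin 53° = 13.82, north 17.3 cos 53° = 10.41
Leg 2 (131°, 21.6 nmi): east 21.6 sin 131° = 16.30, north 21.6 cos 131° = -14.17
Summing: 30.12 nmi east, -3.76 nmi north → (30.12, -3.76).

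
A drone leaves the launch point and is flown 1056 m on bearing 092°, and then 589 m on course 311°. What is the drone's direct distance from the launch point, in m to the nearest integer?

704 m

Leg 1 (092°, 1056 m): east 1056 sin 92° = 1055.36, north 1056 cos 92° = -36.85
Leg 2 (311°, 589 m): east 589 sin 311° = -444.52, north 589 cos 311° = 386.42
Net: 610.83 east, 349.56 north. Distance = √((610.83)² + (349.56)²) = 703.784 m.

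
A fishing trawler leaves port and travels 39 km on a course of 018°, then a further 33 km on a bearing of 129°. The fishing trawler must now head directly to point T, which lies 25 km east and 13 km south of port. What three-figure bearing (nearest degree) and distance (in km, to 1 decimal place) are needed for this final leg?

203°, 32.0 km

Leg 1 (018°, 39 km): east 39 sin 18° = 12.05, north 39 cos 18° = 37.09
Leg 2 (129°, 33 km): east 33 sin 129° = 25.65, north 33 cos 129° = -20.77
Current position: (37.70, 16.32). Target: (25, -13). Remaining: Δeast = -12.70, Δnorth = -29.32.
Bearing = atan2(-12.70, -29.32) mod 360° = 203.41°; distance = √((-12.70)² + (-29.32)²) = 31.955 km.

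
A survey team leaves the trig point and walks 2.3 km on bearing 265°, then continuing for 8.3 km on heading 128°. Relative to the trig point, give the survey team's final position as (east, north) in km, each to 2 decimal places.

(4.25, -5.31)

Leg 1 (265°, 2.3 km): east 2.3 sin 265° = -2.29, north 2.3 cos 265° = -0.20
Leg 2 (128°, 8.3 km): east 8.3 sin 128° = 6.54, north 8.3 cos 128° = -5.11
Summing: 4.25 km east, -5.31 km north → (4.25, -5.31).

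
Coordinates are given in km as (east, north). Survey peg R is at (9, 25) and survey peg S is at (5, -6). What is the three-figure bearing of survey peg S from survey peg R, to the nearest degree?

187°

Δeast = 5 − 9 = -4.00; Δnorth = -6 − 25 = -31.00.
Bearing = atan2(Δeast, Δnorth) mod 360° = 187.35° ≈ 187°.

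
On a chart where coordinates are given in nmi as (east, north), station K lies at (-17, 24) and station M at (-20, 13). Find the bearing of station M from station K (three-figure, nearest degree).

195°

Δeast = -20 − -17 = -3.00; Δnorth = 13 − 24 = -11.00.
Bearing = atan2(Δeast, Δnorth) mod 360° = 195.26° ≈ 195°.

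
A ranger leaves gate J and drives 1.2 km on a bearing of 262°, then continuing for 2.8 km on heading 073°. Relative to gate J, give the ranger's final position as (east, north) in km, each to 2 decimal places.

Leg 1 (262°, 1.2 km): east 1.2 sin 262° = -1.19, north 1.2 cos 262° = -0.17
Leg 2 (073°, 2.8 km): east 2.8 sin 73° = 2.68, north 2.8 cos 73° = 0.82
Summing: 1.49 km east, 0.65 km north → (1.49, 0.65).

(1.49, 0.65)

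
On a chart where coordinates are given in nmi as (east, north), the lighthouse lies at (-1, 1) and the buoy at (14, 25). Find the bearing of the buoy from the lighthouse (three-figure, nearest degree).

032°

Δeast = 14 − -1 = 15.00; Δnorth = 25 − 1 = 24.00.
Bearing = atan2(Δeast, Δnorth) mod 360° = 32.01° ≈ 032°.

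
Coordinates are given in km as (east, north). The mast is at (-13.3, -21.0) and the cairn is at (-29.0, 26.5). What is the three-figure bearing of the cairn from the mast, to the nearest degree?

Δeast = -29.0 − -13.3 = -15.70; Δnorth = 26.5 − -21.0 = 47.50.
Bearing = atan2(Δeast, Δnorth) mod 360° = 341.71° ≈ 342°.

342°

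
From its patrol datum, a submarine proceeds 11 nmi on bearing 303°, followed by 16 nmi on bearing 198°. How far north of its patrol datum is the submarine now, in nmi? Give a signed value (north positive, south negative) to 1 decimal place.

Leg 1 (303°, 11 nmi): east 11 sin 303° = -9.23, north 11 cos 303° = 5.99
Leg 2 (198°, 16 nmi): east 16 sin 198° = -4.94, north 16 cos 198° = -15.22
Net north component: -9.23 nmi.

-9.2 nmi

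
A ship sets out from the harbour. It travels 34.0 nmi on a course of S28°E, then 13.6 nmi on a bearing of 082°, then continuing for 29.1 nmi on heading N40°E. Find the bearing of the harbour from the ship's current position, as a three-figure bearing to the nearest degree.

Leg 1 (S28°E, 34.0 nmi): east 34.0 sin 152° = 15.96, north 34.0 cos 152° = -30.02
Leg 2 (082°, 13.6 nmi): east 13.6 sin 82° = 13.47, north 13.6 cos 82° = 1.89
Leg 3 (N40°E, 29.1 nmi): east 29.1 sin 40° = 18.71, north 29.1 cos 40° = 22.29
Net displacement: 48.13 east, -5.84 north. Direction back to start is (-48.13, 5.84): bearing = atan2(-48.13, 5.84) mod 360° = 276.91° ≈ 277°.

277°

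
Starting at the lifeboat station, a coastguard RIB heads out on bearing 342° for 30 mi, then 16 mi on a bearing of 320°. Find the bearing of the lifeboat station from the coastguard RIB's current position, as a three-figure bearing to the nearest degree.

Leg 1 (342°, 30 mi): east 30 sin 342° = -9.27, north 30 cos 342° = 28.53
Leg 2 (320°, 16 mi): east 16 sin 320° = -10.28, north 16 cos 320° = 12.26
Net displacement: -19.56 east, 40.79 north. Direction back to start is (19.56, -40.79): bearing = atan2(19.56, -40.79) mod 360° = 154.39° ≈ 154°.

154°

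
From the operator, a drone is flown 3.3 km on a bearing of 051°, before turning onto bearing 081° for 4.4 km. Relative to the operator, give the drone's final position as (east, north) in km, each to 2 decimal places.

Leg 1 (051°, 3.3 km): east 3.3 sin 51° = 2.56, north 3.3 cos 51° = 2.08
Leg 2 (081°, 4.4 km): east 4.4 sin 81° = 4.35, north 4.4 cos 81° = 0.69
Summing: 6.91 km east, 2.77 km north → (6.91, 2.77).

(6.91, 2.77)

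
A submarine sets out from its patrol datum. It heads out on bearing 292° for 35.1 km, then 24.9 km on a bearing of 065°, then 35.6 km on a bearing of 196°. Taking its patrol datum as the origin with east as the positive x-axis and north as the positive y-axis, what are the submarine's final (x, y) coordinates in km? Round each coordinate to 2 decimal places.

(-19.79, -10.55)

Leg 1 (292°, 35.1 km): east 35.1 sin 292° = -32.54, north 35.1 cos 292° = 13.15
Leg 2 (065°, 24.9 km): east 24.9 sin 65° = 22.57, north 24.9 cos 65° = 10.52
Leg 3 (196°, 35.6 km): east 35.6 sin 196° = -9.81, north 35.6 cos 196° = -34.22
Summing: -19.79 km east, -10.55 km north → (-19.79, -10.55).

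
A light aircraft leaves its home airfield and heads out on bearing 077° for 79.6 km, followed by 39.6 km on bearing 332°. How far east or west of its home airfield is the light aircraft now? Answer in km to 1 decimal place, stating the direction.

Leg 1 (077°, 79.6 km): east 79.6 sin 77° = 77.56, north 79.6 cos 77° = 17.91
Leg 2 (332°, 39.6 km): east 39.6 sin 332° = -18.59, north 39.6 cos 332° = 34.96
Net east component: 58.97 km.

59.0 km east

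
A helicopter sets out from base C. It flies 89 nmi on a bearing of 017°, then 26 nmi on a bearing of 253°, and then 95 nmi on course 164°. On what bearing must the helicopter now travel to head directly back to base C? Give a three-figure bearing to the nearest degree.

297°

Leg 1 (017°, 89 nmi): east 89 sin 17° = 26.02, north 89 cos 17° = 85.11
Leg 2 (253°, 26 nmi): east 26 sin 253° = -24.86, north 26 cos 253° = -7.60
Leg 3 (164°, 95 nmi): east 95 sin 164° = 26.19, north 95 cos 164° = -91.32
Net displacement: 27.34 east, -13.81 north. Direction back to start is (-27.34, 13.81): bearing = atan2(-27.34, 13.81) mod 360° = 296.80° ≈ 297°.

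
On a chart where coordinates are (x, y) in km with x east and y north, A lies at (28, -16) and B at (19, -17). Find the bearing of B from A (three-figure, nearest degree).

Δeast = 19 − 28 = -9.00; Δnorth = -17 − -16 = -1.00.
Bearing = atan2(Δeast, Δnorth) mod 360° = 263.66° ≈ 264°.

264°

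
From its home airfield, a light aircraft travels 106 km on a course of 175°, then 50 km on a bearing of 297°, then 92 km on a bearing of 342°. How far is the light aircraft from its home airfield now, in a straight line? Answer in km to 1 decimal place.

Leg 1 (175°, 106 km): east 106 sin 175° = 9.24, north 106 cos 175° = -105.60
Leg 2 (297°, 50 km): east 50 sin 297° = -44.55, north 50 cos 297° = 22.70
Leg 3 (342°, 92 km): east 92 sin 342° = -28.43, north 92 cos 342° = 87.50
Net: -63.74 east, 4.60 north. Distance = √((-63.74)² + (4.60)²) = 63.907 km.

63.9 km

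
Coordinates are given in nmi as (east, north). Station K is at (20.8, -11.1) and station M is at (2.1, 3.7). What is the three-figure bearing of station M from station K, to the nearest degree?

308°

Δeast = 2.1 − 20.8 = -18.70; Δnorth = 3.7 − -11.1 = 14.80.
Bearing = atan2(Δeast, Δnorth) mod 360° = 308.36° ≈ 308°.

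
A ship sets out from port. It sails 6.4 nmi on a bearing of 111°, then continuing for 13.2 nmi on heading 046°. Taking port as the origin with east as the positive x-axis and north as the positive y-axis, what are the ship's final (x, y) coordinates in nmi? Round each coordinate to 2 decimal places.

(15.47, 6.88)

Leg 1 (111°, 6.4 nmi): east 6.4 sin 111° = 5.97, north 6.4 cos 111° = -2.29
Leg 2 (046°, 13.2 nmi): east 13.2 sin 46° = 9.50, north 13.2 cos 46° = 9.17
Summing: 15.47 nmi east, 6.88 nmi north → (15.47, 6.88).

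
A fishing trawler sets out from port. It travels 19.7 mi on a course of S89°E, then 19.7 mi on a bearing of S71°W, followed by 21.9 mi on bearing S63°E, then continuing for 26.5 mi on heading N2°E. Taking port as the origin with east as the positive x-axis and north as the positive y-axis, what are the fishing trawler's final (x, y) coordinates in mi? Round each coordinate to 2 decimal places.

Leg 1 (S89°E, 19.7 mi): east 19.7 sin 91° = 19.70, north 19.7 cos 91° = -0.34
Leg 2 (S71°W, 19.7 mi): east 19.7 sin 251° = -18.63, north 19.7 cos 251° = -6.41
Leg 3 (S63°E, 21.9 mi): east 21.9 sin 117° = 19.51, north 21.9 cos 117° = -9.94
Leg 4 (N2°E, 26.5 mi): east 26.5 sin 2° = 0.92, north 26.5 cos 2° = 26.48
Summing: 21.51 mi east, 9.78 mi north → (21.51, 9.78).

(21.51, 9.78)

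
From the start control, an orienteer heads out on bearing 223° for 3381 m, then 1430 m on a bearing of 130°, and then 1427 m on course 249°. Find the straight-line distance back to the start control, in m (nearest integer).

4658 m

Leg 1 (223°, 3381 m): east 3381 sin 223° = -2305.84, north 3381 cos 223° = -2472.71
Leg 2 (130°, 1430 m): east 1430 sin 130° = 1095.44, north 1430 cos 130° = -919.19
Leg 3 (249°, 1427 m): east 1427 sin 249° = -1332.22, north 1427 cos 249° = -511.39
Net: -2542.61 east, -3903.28 north. Distance = √((-2542.61)² + (-3903.28)²) = 4658.380 m.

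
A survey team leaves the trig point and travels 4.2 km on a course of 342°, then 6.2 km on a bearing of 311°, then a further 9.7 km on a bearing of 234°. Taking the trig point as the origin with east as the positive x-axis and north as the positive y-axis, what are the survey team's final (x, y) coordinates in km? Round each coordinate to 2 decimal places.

Leg 1 (342°, 4.2 km): east 4.2 sin 342° = -1.30, north 4.2 cos 342° = 3.99
Leg 2 (311°, 6.2 km): east 6.2 sin 311° = -4.68, north 6.2 cos 311° = 4.07
Leg 3 (234°, 9.7 km): east 9.7 sin 234° = -7.85, north 9.7 cos 234° = -5.70
Summing: -13.82 km east, 2.36 km north → (-13.82, 2.36).

(-13.82, 2.36)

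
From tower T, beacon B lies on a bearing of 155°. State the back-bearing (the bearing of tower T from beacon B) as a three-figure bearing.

335°

Back-bearing = 155° + 180° = 335°.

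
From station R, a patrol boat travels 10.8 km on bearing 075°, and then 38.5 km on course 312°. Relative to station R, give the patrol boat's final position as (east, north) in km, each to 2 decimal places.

(-18.18, 28.56)

Leg 1 (075°, 10.8 km): east 10.8 sin 75° = 10.43, north 10.8 cos 75° = 2.80
Leg 2 (312°, 38.5 km): east 38.5 sin 312° = -28.61, north 38.5 cos 312° = 25.76
Summing: -18.18 km east, 28.56 km north → (-18.18, 28.56).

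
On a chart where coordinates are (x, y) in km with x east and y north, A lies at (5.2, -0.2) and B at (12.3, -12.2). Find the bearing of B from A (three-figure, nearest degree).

149°

Δeast = 12.3 − 5.2 = 7.10; Δnorth = -12.2 − -0.2 = -12.00.
Bearing = atan2(Δeast, Δnorth) mod 360° = 149.39° ≈ 149°.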